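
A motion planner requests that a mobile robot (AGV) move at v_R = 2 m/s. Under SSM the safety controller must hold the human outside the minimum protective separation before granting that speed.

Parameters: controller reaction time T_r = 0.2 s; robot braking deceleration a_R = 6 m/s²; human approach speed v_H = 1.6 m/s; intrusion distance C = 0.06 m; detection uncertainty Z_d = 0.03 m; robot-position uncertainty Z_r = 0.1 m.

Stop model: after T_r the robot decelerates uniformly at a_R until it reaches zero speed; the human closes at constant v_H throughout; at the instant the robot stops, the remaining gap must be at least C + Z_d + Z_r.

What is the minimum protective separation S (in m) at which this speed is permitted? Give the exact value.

S_min = 533/300 m = 1.7767 m

T_s = v_R/a_R = 2/6 = 0.3333 s
robot covers v_R·T_r = 2.0000·0.2000 = 0.4000 m before braking
robot under decel: 2.0000²/(2·6.0000) = 0.3333 m
person approaches 1.6000·(0.2000+0.3333) = 0.8533 m
margins: 0.0600+0.0300+0.1000 = 0.1900 m
S_min ≈ 0.4000+0.3333+0.8533+0.1900  ⇒  S_min = 533/300 m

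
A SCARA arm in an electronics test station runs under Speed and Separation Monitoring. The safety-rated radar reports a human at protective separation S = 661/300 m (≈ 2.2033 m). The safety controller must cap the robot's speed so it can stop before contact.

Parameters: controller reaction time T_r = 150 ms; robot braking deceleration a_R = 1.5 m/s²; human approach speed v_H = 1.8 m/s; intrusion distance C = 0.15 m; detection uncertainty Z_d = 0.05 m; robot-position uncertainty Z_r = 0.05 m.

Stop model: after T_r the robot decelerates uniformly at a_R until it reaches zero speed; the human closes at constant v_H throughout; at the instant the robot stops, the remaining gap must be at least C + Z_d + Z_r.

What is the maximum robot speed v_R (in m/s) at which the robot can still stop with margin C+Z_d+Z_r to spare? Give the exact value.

v_R_max = 1 m/s = 1.0000 m/s

at the boundary: (1/3)·v² + (27/20)·v + (-101/60) = 0
  disc = (27/20)² − 4·(1/3)·(-101/60) = 14641/3600 ; √disc = 121/60
  v_R = (−(27/20) + 121/60) / (2·(1/3)) = 1 m/s
check:
braking lasts T_s = 1/(3/2) = 0.6667 s
reaction-phase robot travel = 1.0000·0.1500 = 0.1500 m
robot under decel: 1.0000²/(2·1.5000) = 0.3333 m
human closes 1.8000·0.8167 = 1.4700 m
C+Z_d+Z_r = 0.1500+0.0500+0.0500 = 0.2500 m
sum ≈ 0.1500+0.3333+1.4700+0.2500 ≈ 2.2033 m = S ✓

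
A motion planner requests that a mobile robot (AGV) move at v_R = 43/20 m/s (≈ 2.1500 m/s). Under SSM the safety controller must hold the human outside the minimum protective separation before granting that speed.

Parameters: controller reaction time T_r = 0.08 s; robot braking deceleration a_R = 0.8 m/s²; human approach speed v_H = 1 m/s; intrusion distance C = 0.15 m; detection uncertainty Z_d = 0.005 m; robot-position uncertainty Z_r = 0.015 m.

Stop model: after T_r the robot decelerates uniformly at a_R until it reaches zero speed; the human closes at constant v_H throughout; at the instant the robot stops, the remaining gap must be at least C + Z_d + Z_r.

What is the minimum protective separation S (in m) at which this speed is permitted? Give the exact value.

T_s = v_R/a_R = (43/20)/(4/5) = 2.6875 s
robot in T_r: 2.1500·0.0800 = 0.1720 m
robot under decel: 2.1500²/(2·0.8000) = 2.8891 m
person approaches 1.0000·(0.0800+2.6875) = 2.7675 m
margins: 0.1500+0.0050+0.0150 = 0.1700 m
S_min ≈ 0.1720+2.8891+2.7675+0.1700  ⇒  S_min = 95977/16000 m

S_min = 95977/16000 m = 5.9986 m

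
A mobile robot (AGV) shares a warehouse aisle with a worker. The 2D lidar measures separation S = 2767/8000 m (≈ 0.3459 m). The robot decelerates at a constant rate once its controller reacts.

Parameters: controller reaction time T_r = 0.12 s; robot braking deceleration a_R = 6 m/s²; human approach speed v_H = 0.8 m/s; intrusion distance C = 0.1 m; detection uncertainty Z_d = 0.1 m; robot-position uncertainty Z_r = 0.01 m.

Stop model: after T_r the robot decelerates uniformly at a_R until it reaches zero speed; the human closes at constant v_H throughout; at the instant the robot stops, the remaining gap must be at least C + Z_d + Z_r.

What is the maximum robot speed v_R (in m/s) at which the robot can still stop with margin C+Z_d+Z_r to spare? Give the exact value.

quadratic (1/12)·v² + (19/75)·v + (-319/8000) = 0
  disc = (19/75)² − 4·(1/12)·(-319/8000) = 27889/360000 ; √disc = 167/600
  v_R = (−(19/75) + 167/600) / (2·(1/12)) = 3/20 m/s
check:
braking lasts T_s = (3/20)/6 = 0.0250 s
robot covers v_R·T_r = 0.1500·0.1200 = 0.0180 m before braking
braking distance = 0.1500²/(2·6.0000) = 0.0019 m
human closes 0.8000·0.1450 = 0.1160 m
residual clearance needed = 0.1000+0.1000+0.0100 = 0.2100 m
sum ≈ 0.0180+0.0019+0.1160+0.2100 ≈ 0.3459 m = S ✓

v_R_max = 3/20 m/s = 0.1500 m/s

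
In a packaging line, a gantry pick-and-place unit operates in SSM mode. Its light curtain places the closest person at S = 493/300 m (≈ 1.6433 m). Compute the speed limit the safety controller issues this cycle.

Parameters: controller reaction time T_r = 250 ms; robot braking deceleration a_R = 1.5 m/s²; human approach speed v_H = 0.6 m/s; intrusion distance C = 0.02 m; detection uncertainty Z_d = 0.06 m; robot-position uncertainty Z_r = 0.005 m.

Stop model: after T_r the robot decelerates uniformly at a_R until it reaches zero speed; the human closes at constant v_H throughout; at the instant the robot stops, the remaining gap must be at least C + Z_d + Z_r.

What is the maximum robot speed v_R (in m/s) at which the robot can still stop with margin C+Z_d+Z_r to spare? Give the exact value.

quadratic (1/3)·v² + (13/20)·v + (-169/120) = 0
  disc = (13/20)² − 4·(1/3)·(-169/120) = 8281/3600 ; √disc = 91/60
  v_R = (−(13/20) + 91/60) / (2·(1/3)) = 13/10 m/s
check:
T_s = v_R/a_R = (13/10)/(3/2) = 0.8667 s
robot covers v_R·T_r = 1.3000·0.2500 = 0.3250 m before braking
robot under decel: 1.3000²/(2·1.5000) = 0.5633 m
human over T_r+T_s: 0.6000·(0.2500+0.8667) = 0.6700 m
residual clearance needed = 0.0200+0.0600+0.0050 = 0.0850 m
sum ≈ 0.3250+0.5633+0.6700+0.0850 ≈ 1.6433 m = S ✓

v_R_max = 13/10 m/s = 1.3000 m/s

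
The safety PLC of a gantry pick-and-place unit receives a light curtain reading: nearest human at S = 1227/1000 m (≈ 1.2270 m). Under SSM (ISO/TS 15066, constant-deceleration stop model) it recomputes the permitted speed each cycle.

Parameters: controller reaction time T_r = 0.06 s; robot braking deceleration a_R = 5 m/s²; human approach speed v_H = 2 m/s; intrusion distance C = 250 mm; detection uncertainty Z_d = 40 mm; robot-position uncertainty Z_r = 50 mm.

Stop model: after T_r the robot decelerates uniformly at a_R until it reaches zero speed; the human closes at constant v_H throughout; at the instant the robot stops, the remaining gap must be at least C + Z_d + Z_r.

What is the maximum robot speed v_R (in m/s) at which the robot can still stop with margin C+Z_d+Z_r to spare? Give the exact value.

quadratic (1/10)·v² + (23/50)·v + (-767/1000) = 0
  disc = (23/50)² − 4·(1/10)·(-767/1000) = 324/625 ; √disc = 18/25
  v_R = (−(23/50) + 18/25) / (2·(1/10)) = 13/10 m/s
check:
stop time T_s = (13/10)/5 = 0.2600 s
robot in T_r: 1.3000·0.0600 = 0.0780 m
robot covers 1.3000·0.2600 − ½·5.0000·0.2600² = 0.1690 m while stopping
person approaches 2.0000·(0.0600+0.2600) = 0.6400 m
C+Z_d+Z_r = 0.2500+0.0400+0.0500 = 0.3400 m
sum ≈ 0.0780+0.1690+0.6400+0.3400 ≈ 1.2270 m = S ✓

v_R_max = 13/10 m/s = 1.3000 m/s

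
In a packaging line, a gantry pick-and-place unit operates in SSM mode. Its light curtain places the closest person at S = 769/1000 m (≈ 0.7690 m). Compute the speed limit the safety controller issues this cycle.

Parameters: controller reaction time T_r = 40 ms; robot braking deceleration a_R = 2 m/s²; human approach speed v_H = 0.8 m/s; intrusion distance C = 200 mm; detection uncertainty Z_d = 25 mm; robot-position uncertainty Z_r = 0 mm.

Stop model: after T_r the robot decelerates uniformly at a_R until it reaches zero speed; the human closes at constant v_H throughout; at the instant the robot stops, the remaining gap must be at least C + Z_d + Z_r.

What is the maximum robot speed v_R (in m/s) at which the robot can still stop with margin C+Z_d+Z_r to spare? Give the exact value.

v_R_max = 4/5 m/s = 0.8000 m/s

collect terms ⇒ (1/4)·v_R² + (11/25)·v_R + (-64/125) = 0
  disc = (11/25)² − 4·(1/4)·(-64/125) = 441/625 ; √disc = 21/25
  v_R = (−(11/25) + 21/25) / (2·(1/4)) = 4/5 m/s
check:
braking lasts T_s = (4/5)/2 = 0.4000 s
robot in T_r: 0.8000·0.0400 = 0.0320 m
robot covers 0.8000·0.4000 − ½·2.0000·0.4000² = 0.1600 m while stopping
human over T_r+T_s: 0.8000·(0.0400+0.4000) = 0.3520 m
residual clearance needed = 0.2000+0.0250+0.0000 = 0.2250 m
sum ≈ 0.0320+0.1600+0.3520+0.2250 ≈ 0.7690 m = S ✓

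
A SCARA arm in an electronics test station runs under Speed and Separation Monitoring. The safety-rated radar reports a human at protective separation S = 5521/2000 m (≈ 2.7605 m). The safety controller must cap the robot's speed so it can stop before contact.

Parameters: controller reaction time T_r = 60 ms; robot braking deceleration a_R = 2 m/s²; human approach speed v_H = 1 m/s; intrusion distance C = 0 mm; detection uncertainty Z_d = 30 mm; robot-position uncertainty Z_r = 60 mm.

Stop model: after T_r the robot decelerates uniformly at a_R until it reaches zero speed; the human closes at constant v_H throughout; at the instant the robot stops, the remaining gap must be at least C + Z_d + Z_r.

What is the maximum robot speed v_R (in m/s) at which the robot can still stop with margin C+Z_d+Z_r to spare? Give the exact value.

v_R_max = 23/10 m/s = 2.3000 m/s

at the boundary: (1/4)·v² + (14/25)·v + (-5221/2000) = 0
  disc = (14/25)² − 4·(1/4)·(-5221/2000) = 29241/10000 ; √disc = 171/100
  v_R = (−(14/25) + 171/100) / (2·(1/4)) = 23/10 m/s
check:
T_s = v_R/a_R = (23/10)/2 = 1.1500 s
robot covers v_R·T_r = 2.3000·0.0600 = 0.1380 m before braking
braking distance = 2.3000²/(2·2.0000) = 1.3225 m
human closes 1.0000·1.2100 = 1.2100 m
margins: 0.0000+0.0300+0.0600 = 0.0900 m
sum ≈ 0.1380+1.3225+1.2100+0.0900 ≈ 2.7605 m = S ✓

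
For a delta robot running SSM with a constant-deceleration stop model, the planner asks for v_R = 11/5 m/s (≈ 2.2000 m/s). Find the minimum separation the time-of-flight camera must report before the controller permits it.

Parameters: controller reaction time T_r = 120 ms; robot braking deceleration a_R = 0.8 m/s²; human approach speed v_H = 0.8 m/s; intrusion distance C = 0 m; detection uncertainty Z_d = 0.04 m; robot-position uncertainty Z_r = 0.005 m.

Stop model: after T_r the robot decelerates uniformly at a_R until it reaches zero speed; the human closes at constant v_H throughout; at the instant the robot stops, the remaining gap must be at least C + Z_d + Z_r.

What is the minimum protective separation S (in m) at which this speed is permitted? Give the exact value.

S_min = 563/100 m = 5.6300 m

stop time T_s = (11/5)/(4/5) = 2.7500 s
reaction-phase robot travel = 2.2000·0.1200 = 0.2640 m
robot under decel: 2.2000²/(2·0.8000) = 3.0250 m
human closes 0.8000·2.8700 = 2.2960 m
residual clearance needed = 0.0000+0.0400+0.0050 = 0.0450 m
S_min ≈ 0.2640+3.0250+2.2960+0.0450  ⇒  S_min = 563/100 m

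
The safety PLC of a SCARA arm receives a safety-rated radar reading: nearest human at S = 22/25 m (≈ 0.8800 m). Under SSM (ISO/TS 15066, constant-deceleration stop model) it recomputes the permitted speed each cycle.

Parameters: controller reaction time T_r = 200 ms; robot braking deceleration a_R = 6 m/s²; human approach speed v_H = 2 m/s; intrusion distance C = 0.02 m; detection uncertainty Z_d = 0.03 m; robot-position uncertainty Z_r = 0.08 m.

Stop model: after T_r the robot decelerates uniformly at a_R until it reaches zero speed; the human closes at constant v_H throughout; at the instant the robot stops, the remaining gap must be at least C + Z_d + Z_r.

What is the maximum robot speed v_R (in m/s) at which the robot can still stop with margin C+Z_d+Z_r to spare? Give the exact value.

collect terms ⇒ (1/12)·v_R² + (8/15)·v_R + (-7/20) = 0
  disc = (8/15)² − 4·(1/12)·(-7/20) = 361/900 ; √disc = 19/30
  v_R = (−(8/15) + 19/30) / (2·(1/12)) = 3/5 m/s
check:
T_s = v_R/a_R = (3/5)/6 = 0.1000 s
robot in T_r: 0.6000·0.2000 = 0.1200 m
robot covers 0.6000·0.1000 − ½·6.0000·0.1000² = 0.0300 m while stopping
human over T_r+T_s: 2.0000·(0.2000+0.1000) = 0.6000 m
margins: 0.0200+0.0300+0.0800 = 0.1300 m
sum ≈ 0.1200+0.0300+0.6000+0.1300 ≈ 0.8800 m = S ✓

v_R_max = 3/5 m/s = 0.6000 m/s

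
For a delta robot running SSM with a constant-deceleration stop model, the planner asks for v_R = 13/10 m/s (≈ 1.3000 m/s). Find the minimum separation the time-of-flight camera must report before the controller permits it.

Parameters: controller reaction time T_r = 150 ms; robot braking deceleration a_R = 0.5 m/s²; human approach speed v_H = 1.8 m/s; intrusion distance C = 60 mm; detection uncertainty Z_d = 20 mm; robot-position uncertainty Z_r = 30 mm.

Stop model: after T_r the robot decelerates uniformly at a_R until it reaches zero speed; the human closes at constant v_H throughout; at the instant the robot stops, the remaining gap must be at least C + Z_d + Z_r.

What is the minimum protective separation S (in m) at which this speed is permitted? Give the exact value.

braking lasts T_s = (13/10)/(1/2) = 2.6000 s
robot covers v_R·T_r = 1.3000·0.1500 = 0.1950 m before braking
robot covers 1.3000·2.6000 − ½·0.5000·2.6000² = 1.6900 m while stopping
human over T_r+T_s: 1.8000·(0.1500+2.6000) = 4.9500 m
margins: 0.0600+0.0200+0.0300 = 0.1100 m
S_min ≈ 0.1950+1.6900+4.9500+0.1100  ⇒  S_min = 1389/200 m

S_min = 1389/200 m = 6.9450 m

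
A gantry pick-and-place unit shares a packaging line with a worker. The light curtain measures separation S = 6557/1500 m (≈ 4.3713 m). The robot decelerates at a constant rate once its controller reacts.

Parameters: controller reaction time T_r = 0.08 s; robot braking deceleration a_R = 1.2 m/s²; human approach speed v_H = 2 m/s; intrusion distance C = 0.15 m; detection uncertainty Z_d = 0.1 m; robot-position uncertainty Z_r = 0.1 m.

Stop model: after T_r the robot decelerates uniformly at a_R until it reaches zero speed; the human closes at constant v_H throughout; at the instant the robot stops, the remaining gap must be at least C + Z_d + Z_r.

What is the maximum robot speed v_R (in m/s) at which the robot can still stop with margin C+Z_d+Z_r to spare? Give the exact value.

quadratic (5/12)·v² + (131/75)·v + (-1448/375) = 0
  disc = (131/75)² − 4·(5/12)·(-1448/375) = 5929/625 ; √disc = 77/25
  v_R = (−(131/75) + 77/25) / (2·(5/12)) = 8/5 m/s
check:
stop time T_s = (8/5)/(6/5) = 1.3333 s
robot covers v_R·T_r = 1.6000·0.0800 = 0.1280 m before braking
braking distance = 1.6000²/(2·1.2000) = 1.0667 m
person approaches 2.0000·(0.0800+1.3333) = 2.8267 m
C+Z_d+Z_r = 0.1500+0.1000+0.1000 = 0.3500 m
sum ≈ 0.1280+1.0667+2.8267+0.3500 ≈ 4.3713 m = S ✓

v_R_max = 8/5 m/s = 1.6000 m/s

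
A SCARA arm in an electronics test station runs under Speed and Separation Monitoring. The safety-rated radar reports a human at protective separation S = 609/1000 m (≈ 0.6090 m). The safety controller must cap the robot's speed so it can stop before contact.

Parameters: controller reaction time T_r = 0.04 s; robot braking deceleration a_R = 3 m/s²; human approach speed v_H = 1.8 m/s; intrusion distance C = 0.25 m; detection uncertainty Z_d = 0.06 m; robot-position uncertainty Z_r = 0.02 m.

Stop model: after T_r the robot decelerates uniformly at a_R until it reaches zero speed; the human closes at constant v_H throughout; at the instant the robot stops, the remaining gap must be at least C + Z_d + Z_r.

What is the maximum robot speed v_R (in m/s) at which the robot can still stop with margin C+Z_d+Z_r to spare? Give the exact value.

v_R_max = 3/10 m/s = 0.3000 m/s

at the boundary: (1/6)·v² + (16/25)·v + (-207/1000) = 0
  disc = (16/25)² − 4·(1/6)·(-207/1000) = 1369/2500 ; √disc = 37/50
  v_R = (−(16/25) + 37/50) / (2·(1/6)) = 3/10 m/s
check:
stop time T_s = (3/10)/3 = 0.1000 s
reaction-phase robot travel = 0.3000·0.0400 = 0.0120 m
braking distance = 0.3000²/(2·3.0000) = 0.0150 m
person approaches 1.8000·(0.0400+0.1000) = 0.2520 m
margins: 0.2500+0.0600+0.0200 = 0.3300 m
sum ≈ 0.0120+0.0150+0.2520+0.3300 ≈ 0.6090 m = S ✓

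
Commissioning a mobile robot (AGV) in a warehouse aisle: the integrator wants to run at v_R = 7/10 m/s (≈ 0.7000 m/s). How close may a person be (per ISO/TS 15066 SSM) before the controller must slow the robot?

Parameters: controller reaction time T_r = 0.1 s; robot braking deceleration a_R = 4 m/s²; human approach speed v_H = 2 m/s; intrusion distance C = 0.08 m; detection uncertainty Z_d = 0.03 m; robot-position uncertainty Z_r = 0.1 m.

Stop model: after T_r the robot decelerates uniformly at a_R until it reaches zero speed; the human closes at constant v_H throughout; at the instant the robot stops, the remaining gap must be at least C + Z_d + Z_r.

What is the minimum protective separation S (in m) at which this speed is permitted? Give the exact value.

T_s = v_R/a_R = (7/10)/4 = 0.1750 s
robot in T_r: 0.7000·0.1000 = 0.0700 m
robot under decel: 0.7000²/(2·4.0000) = 0.0612 m
human over T_r+T_s: 2.0000·(0.1000+0.1750) = 0.5500 m
residual clearance needed = 0.0800+0.0300+0.1000 = 0.2100 m
S_min ≈ 0.0700+0.0612+0.5500+0.2100  ⇒  S_min = 713/800 m

S_min = 713/800 m = 0.8912 m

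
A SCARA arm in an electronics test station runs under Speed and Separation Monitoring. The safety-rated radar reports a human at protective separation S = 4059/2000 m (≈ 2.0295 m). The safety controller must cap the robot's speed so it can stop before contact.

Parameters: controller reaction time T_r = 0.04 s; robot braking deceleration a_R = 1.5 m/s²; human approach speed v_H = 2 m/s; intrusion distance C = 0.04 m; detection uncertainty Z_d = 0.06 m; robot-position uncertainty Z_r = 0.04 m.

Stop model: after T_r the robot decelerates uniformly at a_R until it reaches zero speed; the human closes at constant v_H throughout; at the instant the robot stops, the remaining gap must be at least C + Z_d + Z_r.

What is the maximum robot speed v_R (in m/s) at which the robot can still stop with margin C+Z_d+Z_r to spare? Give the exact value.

quadratic (1/3)·v² + (103/75)·v + (-3619/2000) = 0
  disc = (103/75)² − 4·(1/3)·(-3619/2000) = 96721/22500 ; √disc = 311/150
  v_R = (−(103/75) + 311/150) / (2·(1/3)) = 21/20 m/s
check:
T_s = v_R/a_R = (21/20)/(3/2) = 0.7000 s
reaction-phase robot travel = 1.0500·0.0400 = 0.0420 m
robot under decel: 1.0500²/(2·1.5000) = 0.3675 m
human over T_r+T_s: 2.0000·(0.0400+0.7000) = 1.4800 m
margins: 0.0400+0.0600+0.0400 = 0.1400 m
sum ≈ 0.0420+0.3675+1.4800+0.1400 ≈ 2.0295 m = S ✓

v_R_max = 21/20 m/s = 1.0500 m/s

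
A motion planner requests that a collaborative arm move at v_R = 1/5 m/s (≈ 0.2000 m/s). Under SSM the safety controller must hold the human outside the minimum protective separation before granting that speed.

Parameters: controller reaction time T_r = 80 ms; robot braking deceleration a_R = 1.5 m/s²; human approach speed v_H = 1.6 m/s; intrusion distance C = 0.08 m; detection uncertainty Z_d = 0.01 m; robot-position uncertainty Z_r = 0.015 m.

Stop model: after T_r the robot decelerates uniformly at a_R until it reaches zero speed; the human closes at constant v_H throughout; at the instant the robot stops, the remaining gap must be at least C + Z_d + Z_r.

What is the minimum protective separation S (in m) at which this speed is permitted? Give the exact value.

S_min = 1427/3000 m = 0.4757 m

T_s = v_R/a_R = (1/5)/(3/2) = 0.1333 s
robot covers v_R·T_r = 0.2000·0.0800 = 0.0160 m before braking
braking distance = 0.2000²/(2·1.5000) = 0.0133 m
human closes 1.6000·0.2133 = 0.3413 m
margins: 0.0800+0.0100+0.0150 = 0.1050 m
S_min ≈ 0.0160+0.0133+0.3413+0.1050  ⇒  S_min = 1427/3000 m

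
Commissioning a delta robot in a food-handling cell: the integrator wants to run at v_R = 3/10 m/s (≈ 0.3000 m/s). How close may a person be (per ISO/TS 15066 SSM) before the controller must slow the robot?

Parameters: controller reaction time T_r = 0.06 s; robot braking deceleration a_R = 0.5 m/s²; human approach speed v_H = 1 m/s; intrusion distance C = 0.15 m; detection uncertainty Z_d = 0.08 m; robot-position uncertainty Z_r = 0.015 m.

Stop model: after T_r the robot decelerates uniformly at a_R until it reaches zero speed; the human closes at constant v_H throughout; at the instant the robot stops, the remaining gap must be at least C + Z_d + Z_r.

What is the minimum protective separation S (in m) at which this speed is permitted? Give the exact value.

S_min = 1013/1000 m = 1.0130 m

T_s = v_R/a_R = (3/10)/(1/2) = 0.6000 s
robot covers v_R·T_r = 0.3000·0.0600 = 0.0180 m before braking
robot under decel: 0.3000²/(2·0.5000) = 0.0900 m
human closes 1.0000·0.6600 = 0.6600 m
C+Z_d+Z_r = 0.1500+0.0800+0.0150 = 0.2450 m
S_min ≈ 0.0180+0.0900+0.6600+0.2450  ⇒  S_min = 1013/1000 m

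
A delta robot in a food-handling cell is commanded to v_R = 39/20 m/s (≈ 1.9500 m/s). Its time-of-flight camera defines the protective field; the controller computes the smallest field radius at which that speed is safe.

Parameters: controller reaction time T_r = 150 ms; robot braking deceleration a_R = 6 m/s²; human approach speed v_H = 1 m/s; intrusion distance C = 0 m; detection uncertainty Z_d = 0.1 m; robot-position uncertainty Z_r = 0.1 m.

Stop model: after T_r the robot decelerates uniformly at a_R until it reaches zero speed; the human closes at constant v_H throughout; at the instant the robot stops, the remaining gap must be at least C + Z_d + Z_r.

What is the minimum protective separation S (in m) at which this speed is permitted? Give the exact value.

S_min = 411/320 m = 1.2844 m

T_s = v_R/a_R = (39/20)/6 = 0.3250 s
robot in T_r: 1.9500·0.1500 = 0.2925 m
robot covers 1.9500·0.3250 − ½·6.0000·0.3250² = 0.3169 m while stopping
human closes 1.0000·0.4750 = 0.4750 m
margins: 0.0000+0.1000+0.1000 = 0.2000 m
S_min ≈ 0.2925+0.3169+0.4750+0.2000  ⇒  S_min = 411/320 m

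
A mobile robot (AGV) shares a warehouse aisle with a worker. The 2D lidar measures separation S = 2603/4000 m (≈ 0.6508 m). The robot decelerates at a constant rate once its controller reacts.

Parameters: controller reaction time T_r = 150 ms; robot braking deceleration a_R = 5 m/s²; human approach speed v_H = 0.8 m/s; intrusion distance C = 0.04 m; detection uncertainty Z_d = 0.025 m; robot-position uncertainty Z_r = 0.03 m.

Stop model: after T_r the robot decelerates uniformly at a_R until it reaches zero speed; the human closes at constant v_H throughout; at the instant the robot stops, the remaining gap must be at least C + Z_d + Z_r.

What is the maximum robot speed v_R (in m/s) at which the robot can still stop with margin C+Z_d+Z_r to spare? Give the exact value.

v_R_max = 21/20 m/s = 1.0500 m/s

collect terms ⇒ (1/10)·v_R² + (31/100)·v_R + (-1743/4000) = 0
  disc = (31/100)² − 4·(1/10)·(-1743/4000) = 169/625 ; √disc = 13/25
  v_R = (−(31/100) + 13/25) / (2·(1/10)) = 21/20 m/s
check:
braking lasts T_s = (21/20)/5 = 0.2100 s
reaction-phase robot travel = 1.0500·0.1500 = 0.1575 m
robot under decel: 1.0500²/(2·5.0000) = 0.1103 m
human over T_r+T_s: 0.8000·(0.1500+0.2100) = 0.2880 m
residual clearance needed = 0.0400+0.0250+0.0300 = 0.0950 m
sum ≈ 0.1575+0.1103+0.2880+0.0950 ≈ 0.6508 m = S ✓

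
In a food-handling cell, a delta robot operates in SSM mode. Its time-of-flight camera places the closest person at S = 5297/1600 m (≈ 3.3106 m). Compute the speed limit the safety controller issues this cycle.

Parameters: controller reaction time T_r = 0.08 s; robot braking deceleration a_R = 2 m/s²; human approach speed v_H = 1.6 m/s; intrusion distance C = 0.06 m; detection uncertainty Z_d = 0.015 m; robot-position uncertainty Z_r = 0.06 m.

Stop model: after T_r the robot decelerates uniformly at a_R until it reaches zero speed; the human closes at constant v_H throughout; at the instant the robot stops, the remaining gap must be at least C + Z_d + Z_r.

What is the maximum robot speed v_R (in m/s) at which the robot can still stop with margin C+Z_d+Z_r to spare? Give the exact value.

v_R_max = 43/20 m/s = 2.1500 m/s

at the boundary: (1/4)·v² + (22/25)·v + (-24381/8000) = 0
  disc = (22/25)² − 4·(1/4)·(-24381/8000) = 152881/40000 ; √disc = 391/200
  v_R = (−(22/25) + 391/200) / (2·(1/4)) = 43/20 m/s
check:
T_s = v_R/a_R = (43/20)/2 = 1.0750 s
robot in T_r: 2.1500·0.0800 = 0.1720 m
robot under decel: 2.1500²/(2·2.0000) = 1.1556 m
human over T_r+T_s: 1.6000·(0.0800+1.0750) = 1.8480 m
residual clearance needed = 0.0600+0.0150+0.0600 = 0.1350 m
sum ≈ 0.1720+1.1556+1.8480+0.1350 ≈ 3.3106 m = S ✓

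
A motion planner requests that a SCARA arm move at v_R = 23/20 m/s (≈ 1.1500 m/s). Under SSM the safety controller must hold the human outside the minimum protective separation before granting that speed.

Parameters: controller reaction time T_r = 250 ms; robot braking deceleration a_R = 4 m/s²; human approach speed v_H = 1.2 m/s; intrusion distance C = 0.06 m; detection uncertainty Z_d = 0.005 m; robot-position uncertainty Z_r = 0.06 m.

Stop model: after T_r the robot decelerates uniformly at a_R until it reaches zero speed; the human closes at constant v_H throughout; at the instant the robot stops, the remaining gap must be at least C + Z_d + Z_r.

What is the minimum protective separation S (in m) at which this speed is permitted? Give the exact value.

S_min = 3913/3200 m = 1.2228 m

T_s = v_R/a_R = (23/20)/4 = 0.2875 s
robot covers v_R·T_r = 1.1500·0.2500 = 0.2875 m before braking
braking distance = 1.1500²/(2·4.0000) = 0.1653 m
human over T_r+T_s: 1.2000·(0.2500+0.2875) = 0.6450 m
residual clearance needed = 0.0600+0.0050+0.0600 = 0.1250 m
S_min ≈ 0.2875+0.1653+0.6450+0.1250  ⇒  S_min = 3913/3200 m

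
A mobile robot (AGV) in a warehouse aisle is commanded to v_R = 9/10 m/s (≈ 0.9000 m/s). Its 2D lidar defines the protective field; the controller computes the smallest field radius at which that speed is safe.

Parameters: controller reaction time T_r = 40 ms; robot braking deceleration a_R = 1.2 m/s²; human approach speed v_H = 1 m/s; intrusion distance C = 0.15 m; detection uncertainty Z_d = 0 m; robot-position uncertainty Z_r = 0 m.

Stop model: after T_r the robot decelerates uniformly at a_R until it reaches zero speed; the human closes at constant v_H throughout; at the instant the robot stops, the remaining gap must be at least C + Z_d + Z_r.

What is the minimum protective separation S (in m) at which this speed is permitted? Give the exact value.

braking lasts T_s = (9/10)/(6/5) = 0.7500 s
reaction-phase robot travel = 0.9000·0.0400 = 0.0360 m
robot under decel: 0.9000²/(2·1.2000) = 0.3375 m
human closes 1.0000·0.7900 = 0.7900 m
C+Z_d+Z_r = 0.1500+0.0000+0.0000 = 0.1500 m
S_min ≈ 0.0360+0.3375+0.7900+0.1500  ⇒  S_min = 2627/2000 m

S_min = 2627/2000 m = 1.3135 m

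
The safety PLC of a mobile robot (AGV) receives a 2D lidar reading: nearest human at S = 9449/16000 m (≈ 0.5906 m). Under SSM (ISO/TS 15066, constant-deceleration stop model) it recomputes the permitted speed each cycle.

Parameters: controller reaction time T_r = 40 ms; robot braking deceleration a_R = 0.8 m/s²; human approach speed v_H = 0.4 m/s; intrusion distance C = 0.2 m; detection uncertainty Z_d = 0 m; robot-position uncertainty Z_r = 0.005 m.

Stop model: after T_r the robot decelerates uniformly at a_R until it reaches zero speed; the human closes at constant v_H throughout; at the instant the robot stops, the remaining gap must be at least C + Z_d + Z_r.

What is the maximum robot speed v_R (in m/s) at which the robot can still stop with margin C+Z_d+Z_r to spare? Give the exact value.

v_R_max = 9/20 m/s = 0.4500 m/s

collect terms ⇒ (5/8)·v_R² + (27/50)·v_R + (-5913/16000) = 0
  disc = (27/50)² − 4·(5/8)·(-5913/16000) = 194481/160000 ; √disc = 441/400
  v_R = (−(27/50) + 441/400) / (2·(5/8)) = 9/20 m/s
check:
T_s = v_R/a_R = (9/20)/(4/5) = 0.5625 s
reaction-phase robot travel = 0.4500·0.0400 = 0.0180 m
robot covers 0.4500·0.5625 − ½·0.8000·0.5625² = 0.1266 m while stopping
person approaches 0.4000·(0.0400+0.5625) = 0.2410 m
margins: 0.2000+0.0000+0.0050 = 0.2050 m
sum ≈ 0.0180+0.1266+0.2410+0.2050 ≈ 0.5906 m = S ✓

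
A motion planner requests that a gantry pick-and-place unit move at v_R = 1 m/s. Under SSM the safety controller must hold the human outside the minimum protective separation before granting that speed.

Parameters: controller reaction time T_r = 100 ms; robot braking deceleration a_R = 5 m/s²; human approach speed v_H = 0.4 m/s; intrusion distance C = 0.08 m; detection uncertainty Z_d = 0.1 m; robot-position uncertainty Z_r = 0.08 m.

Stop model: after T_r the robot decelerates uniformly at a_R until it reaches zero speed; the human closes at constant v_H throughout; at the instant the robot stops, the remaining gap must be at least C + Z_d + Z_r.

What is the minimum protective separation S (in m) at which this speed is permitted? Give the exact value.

S_min = 29/50 m = 0.5800 m

T_s = v_R/a_R = 1/5 = 0.2000 s
robot in T_r: 1.0000·0.1000 = 0.1000 m
robot covers 1.0000·0.2000 − ½·5.0000·0.2000² = 0.1000 m while stopping
human over T_r+T_s: 0.4000·(0.1000+0.2000) = 0.1200 m
margins: 0.0800+0.1000+0.0800 = 0.2600 m
S_min ≈ 0.1000+0.1000+0.1200+0.2600  ⇒  S_min = 29/50 m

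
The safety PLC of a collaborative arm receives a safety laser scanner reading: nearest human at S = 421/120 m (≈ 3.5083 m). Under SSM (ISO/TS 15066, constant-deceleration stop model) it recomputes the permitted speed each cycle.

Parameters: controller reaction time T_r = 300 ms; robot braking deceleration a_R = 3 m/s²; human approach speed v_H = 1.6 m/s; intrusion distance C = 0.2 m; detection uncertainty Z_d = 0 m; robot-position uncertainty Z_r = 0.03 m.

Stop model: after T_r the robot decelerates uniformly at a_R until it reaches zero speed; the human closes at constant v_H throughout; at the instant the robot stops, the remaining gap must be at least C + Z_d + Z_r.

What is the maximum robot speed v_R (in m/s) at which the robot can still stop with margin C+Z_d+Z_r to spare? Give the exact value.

quadratic (1/6)·v² + (5/6)·v + (-1679/600) = 0
  disc = (5/6)² − 4·(1/6)·(-1679/600) = 64/25 ; √disc = 8/5
  v_R = (−(5/6) + 8/5) / (2·(1/6)) = 23/10 m/s
check:
T_s = v_R/a_R = (23/10)/3 = 0.7667 s
robot covers v_R·T_r = 2.3000·0.3000 = 0.6900 m before braking
robot covers 2.3000·0.7667 − ½·3.0000·0.7667² = 0.8817 m while stopping
human over T_r+T_s: 1.6000·(0.3000+0.7667) = 1.7067 m
margins: 0.2000+0.0000+0.0300 = 0.2300 m
sum ≈ 0.6900+0.8817+1.7067+0.2300 ≈ 3.5083 m = S ✓

v_R_max = 23/10 m/s = 2.3000 m/s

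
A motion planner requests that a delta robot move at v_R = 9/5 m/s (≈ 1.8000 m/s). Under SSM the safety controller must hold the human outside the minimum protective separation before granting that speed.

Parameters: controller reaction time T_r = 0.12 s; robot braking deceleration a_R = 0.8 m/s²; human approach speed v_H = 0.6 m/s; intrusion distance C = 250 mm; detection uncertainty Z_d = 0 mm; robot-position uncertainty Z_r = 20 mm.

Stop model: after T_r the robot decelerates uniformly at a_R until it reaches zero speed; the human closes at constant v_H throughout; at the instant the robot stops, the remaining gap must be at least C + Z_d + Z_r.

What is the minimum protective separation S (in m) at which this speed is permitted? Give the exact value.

stop time T_s = (9/5)/(4/5) = 2.2500 s
reaction-phase robot travel = 1.8000·0.1200 = 0.2160 m
braking distance = 1.8000²/(2·0.8000) = 2.0250 m
human over T_r+T_s: 0.6000·(0.1200+2.2500) = 1.4220 m
residual clearance needed = 0.2500+0.0000+0.0200 = 0.2700 m
S_min ≈ 0.2160+2.0250+1.4220+0.2700  ⇒  S_min = 3933/1000 m

S_min = 3933/1000 m = 3.9330 m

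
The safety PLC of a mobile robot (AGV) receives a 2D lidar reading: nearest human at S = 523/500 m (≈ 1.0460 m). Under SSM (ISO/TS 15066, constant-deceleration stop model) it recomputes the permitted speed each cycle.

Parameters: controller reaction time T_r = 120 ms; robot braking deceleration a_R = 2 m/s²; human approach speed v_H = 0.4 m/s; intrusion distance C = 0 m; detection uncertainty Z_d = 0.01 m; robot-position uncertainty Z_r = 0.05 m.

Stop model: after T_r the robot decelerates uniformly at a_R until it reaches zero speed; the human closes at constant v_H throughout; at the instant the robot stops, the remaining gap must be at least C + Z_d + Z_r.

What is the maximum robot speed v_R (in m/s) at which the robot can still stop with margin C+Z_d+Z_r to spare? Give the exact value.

v_R_max = 7/5 m/s = 1.4000 m/s

collect terms ⇒ (1/4)·v_R² + (8/25)·v_R + (-469/500) = 0
  disc = (8/25)² − 4·(1/4)·(-469/500) = 2601/2500 ; √disc = 51/50
  v_R = (−(8/25) + 51/50) / (2·(1/4)) = 7/5 m/s
check:
braking lasts T_s = (7/5)/2 = 0.7000 s
reaction-phase robot travel = 1.4000·0.1200 = 0.1680 m
braking distance = 1.4000²/(2·2.0000) = 0.4900 m
human over T_r+T_s: 0.4000·(0.1200+0.7000) = 0.3280 m
margins: 0.0000+0.0100+0.0500 = 0.0600 m
sum ≈ 0.1680+0.4900+0.3280+0.0600 ≈ 1.0460 m = S ✓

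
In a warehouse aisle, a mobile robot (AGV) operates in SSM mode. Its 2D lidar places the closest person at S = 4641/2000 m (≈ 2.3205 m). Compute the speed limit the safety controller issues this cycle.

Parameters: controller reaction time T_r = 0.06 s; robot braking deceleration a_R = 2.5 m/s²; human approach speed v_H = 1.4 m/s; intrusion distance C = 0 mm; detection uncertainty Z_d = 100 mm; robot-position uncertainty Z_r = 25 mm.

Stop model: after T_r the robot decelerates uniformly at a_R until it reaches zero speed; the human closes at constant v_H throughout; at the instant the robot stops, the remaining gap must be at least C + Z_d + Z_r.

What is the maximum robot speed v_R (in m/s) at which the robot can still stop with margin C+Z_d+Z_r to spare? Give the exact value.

quadratic (1/5)·v² + (31/50)·v + (-4223/2000) = 0
  disc = (31/50)² − 4·(1/5)·(-4223/2000) = 1296/625 ; √disc = 36/25
  v_R = (−(31/50) + 36/25) / (2·(1/5)) = 41/20 m/s
check:
braking lasts T_s = (41/20)/(5/2) = 0.8200 s
robot in T_r: 2.0500·0.0600 = 0.1230 m
robot under decel: 2.0500²/(2·2.5000) = 0.8405 m
human over T_r+T_s: 1.4000·(0.0600+0.8200) = 1.2320 m
C+Z_d+Z_r = 0.0000+0.1000+0.0250 = 0.1250 m
sum ≈ 0.1230+0.8405+1.2320+0.1250 ≈ 2.3205 m = S ✓

v_R_max = 41/20 m/s = 2.0500 m/s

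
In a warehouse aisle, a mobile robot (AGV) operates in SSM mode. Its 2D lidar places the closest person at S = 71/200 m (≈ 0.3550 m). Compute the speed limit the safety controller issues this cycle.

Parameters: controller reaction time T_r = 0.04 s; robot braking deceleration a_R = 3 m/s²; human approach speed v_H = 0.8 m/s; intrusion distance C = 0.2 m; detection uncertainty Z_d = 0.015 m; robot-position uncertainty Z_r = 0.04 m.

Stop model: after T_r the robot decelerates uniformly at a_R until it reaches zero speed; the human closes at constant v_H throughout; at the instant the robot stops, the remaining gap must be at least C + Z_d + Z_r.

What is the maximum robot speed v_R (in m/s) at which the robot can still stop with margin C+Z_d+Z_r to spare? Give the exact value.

v_R_max = 1/5 m/s = 0.2000 m/s

at the boundary: (1/6)·v² + (23/75)·v + (-17/250) = 0
  disc = (23/75)² − 4·(1/6)·(-17/250) = 784/5625 ; √disc = 28/75
  v_R = (−(23/75) + 28/75) / (2·(1/6)) = 1/5 m/s
check:
T_s = v_R/a_R = (1/5)/3 = 0.0667 s
reaction-phase robot travel = 0.2000·0.0400 = 0.0080 m
robot under decel: 0.2000²/(2·3.0000) = 0.0067 m
human over T_r+T_s: 0.8000·(0.0400+0.0667) = 0.0853 m
residual clearance needed = 0.2000+0.0150+0.0400 = 0.2550 m
sum ≈ 0.0080+0.0067+0.0853+0.2550 ≈ 0.3550 m = S ✓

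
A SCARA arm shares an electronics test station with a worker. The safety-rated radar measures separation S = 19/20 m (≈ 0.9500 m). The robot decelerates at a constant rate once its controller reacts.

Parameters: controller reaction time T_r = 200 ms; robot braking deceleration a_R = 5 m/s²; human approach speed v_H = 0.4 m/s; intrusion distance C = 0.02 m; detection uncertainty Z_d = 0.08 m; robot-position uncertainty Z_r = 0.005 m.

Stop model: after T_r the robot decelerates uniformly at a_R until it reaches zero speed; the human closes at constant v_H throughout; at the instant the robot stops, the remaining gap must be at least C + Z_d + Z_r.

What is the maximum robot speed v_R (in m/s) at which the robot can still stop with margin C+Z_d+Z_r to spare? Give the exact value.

at the boundary: (1/10)·v² + (7/25)·v + (-153/200) = 0
  disc = (7/25)² − 4·(1/10)·(-153/200) = 961/2500 ; √disc = 31/50
  v_R = (−(7/25) + 31/50) / (2·(1/10)) = 17/10 m/s
check:
braking lasts T_s = (17/10)/5 = 0.3400 s
robot covers v_R·T_r = 1.7000·0.2000 = 0.3400 m before braking
braking distance = 1.7000²/(2·5.0000) = 0.2890 m
human over T_r+T_s: 0.4000·(0.2000+0.3400) = 0.2160 m
margins: 0.0200+0.0800+0.0050 = 0.1050 m
sum ≈ 0.3400+0.2890+0.2160+0.1050 ≈ 0.9500 m = S ✓

v_R_max = 17/10 m/s = 1.7000 m/s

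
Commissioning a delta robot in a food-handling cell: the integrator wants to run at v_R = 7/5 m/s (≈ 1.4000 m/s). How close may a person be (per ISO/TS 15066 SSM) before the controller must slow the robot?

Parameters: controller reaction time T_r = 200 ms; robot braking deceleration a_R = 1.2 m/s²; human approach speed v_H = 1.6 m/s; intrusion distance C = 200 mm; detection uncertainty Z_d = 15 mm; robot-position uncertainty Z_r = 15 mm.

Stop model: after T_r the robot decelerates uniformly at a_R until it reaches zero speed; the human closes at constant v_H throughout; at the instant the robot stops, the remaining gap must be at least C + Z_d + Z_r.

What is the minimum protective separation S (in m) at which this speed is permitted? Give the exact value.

braking lasts T_s = (7/5)/(6/5) = 1.1667 s
robot covers v_R·T_r = 1.4000·0.2000 = 0.2800 m before braking
braking distance = 1.4000²/(2·1.2000) = 0.8167 m
person approaches 1.6000·(0.2000+1.1667) = 2.1867 m
C+Z_d+Z_r = 0.2000+0.0150+0.0150 = 0.2300 m
S_min ≈ 0.2800+0.8167+2.1867+0.2300  ⇒  S_min = 527/150 m

S_min = 527/150 m = 3.5133 m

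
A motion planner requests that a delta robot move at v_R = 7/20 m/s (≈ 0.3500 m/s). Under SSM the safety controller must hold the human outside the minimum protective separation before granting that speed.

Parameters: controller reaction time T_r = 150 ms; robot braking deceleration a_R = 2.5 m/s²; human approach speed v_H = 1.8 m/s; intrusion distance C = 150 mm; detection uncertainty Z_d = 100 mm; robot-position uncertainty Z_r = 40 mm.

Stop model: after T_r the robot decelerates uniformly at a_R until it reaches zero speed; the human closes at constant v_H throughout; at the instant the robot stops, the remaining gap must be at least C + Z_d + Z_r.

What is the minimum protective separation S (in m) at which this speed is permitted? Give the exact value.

T_s = v_R/a_R = (7/20)/(5/2) = 0.1400 s
robot covers v_R·T_r = 0.3500·0.1500 = 0.0525 m before braking
robot covers 0.3500·0.1400 − ½·2.5000·0.1400² = 0.0245 m while stopping
human closes 1.8000·0.2900 = 0.5220 m
C+Z_d+Z_r = 0.1500+0.1000+0.0400 = 0.2900 m
S_min ≈ 0.0525+0.0245+0.5220+0.2900  ⇒  S_min = 889/1000 m

S_min = 889/1000 m = 0.8890 m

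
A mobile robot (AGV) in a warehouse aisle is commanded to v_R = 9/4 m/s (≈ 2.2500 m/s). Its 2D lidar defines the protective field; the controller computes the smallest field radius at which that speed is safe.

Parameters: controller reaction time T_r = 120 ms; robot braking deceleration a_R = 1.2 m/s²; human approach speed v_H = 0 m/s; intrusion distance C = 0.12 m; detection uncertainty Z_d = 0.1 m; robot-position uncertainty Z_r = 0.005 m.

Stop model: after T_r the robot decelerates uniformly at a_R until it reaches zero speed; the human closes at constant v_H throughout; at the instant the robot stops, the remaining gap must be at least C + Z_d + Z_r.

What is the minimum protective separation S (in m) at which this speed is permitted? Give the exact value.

stop time T_s = (9/4)/(6/5) = 1.8750 s
reaction-phase robot travel = 2.2500·0.1200 = 0.2700 m
robot under decel: 2.2500²/(2·1.2000) = 2.1094 m
person approaches 0.0000·(0.1200+1.8750) = 0.0000 m
C+Z_d+Z_r = 0.1200+0.1000+0.0050 = 0.2250 m
S_min ≈ 0.2700+2.1094+0.0000+0.2250  ⇒  S_min = 4167/1600 m

S_min = 4167/1600 m = 2.6044 m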